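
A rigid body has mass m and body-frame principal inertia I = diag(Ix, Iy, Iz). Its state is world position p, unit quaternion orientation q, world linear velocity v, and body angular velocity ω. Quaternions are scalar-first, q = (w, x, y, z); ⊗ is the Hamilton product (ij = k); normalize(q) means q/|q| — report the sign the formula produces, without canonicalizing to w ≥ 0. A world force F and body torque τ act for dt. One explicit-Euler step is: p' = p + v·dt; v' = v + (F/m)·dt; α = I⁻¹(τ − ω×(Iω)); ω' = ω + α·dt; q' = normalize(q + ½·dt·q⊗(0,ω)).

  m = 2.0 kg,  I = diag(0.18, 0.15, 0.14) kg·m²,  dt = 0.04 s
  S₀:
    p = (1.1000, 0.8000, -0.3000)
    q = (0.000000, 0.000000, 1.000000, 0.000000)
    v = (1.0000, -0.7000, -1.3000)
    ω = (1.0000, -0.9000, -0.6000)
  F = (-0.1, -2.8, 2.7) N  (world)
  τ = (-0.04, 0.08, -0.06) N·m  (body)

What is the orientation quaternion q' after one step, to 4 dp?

2q̇ = q⊗(0,ω) = (0.9000000, -0.6000000, 0.0000000, -1.0000000)
q + ½dt·q⊗(0,ω), renormalized = (0.0180, -0.0120, 0.9996, -0.0200)

q' = (0.0180, -0.0120, 0.9996, -0.0200)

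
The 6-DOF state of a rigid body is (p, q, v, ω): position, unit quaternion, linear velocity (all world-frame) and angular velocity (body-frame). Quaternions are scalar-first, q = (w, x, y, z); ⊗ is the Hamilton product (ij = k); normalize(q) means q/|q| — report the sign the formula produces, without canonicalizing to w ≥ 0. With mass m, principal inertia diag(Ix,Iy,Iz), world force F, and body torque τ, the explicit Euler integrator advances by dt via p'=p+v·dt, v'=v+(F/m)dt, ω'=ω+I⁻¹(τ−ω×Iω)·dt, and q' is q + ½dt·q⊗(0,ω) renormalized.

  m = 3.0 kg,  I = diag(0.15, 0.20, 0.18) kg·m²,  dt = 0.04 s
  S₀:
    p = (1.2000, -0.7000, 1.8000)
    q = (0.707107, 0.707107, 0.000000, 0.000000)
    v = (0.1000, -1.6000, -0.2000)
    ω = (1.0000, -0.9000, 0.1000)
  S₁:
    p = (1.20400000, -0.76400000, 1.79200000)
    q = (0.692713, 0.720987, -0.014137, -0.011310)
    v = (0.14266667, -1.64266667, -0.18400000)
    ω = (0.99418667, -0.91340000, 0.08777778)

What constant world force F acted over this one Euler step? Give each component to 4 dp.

F = (3.2000, -3.2000, 1.2000)

v₁ − v₀ = (0.04266667, -0.04266667, 0.01600000)
applied force F = (3.2000, -3.2000, 1.2000)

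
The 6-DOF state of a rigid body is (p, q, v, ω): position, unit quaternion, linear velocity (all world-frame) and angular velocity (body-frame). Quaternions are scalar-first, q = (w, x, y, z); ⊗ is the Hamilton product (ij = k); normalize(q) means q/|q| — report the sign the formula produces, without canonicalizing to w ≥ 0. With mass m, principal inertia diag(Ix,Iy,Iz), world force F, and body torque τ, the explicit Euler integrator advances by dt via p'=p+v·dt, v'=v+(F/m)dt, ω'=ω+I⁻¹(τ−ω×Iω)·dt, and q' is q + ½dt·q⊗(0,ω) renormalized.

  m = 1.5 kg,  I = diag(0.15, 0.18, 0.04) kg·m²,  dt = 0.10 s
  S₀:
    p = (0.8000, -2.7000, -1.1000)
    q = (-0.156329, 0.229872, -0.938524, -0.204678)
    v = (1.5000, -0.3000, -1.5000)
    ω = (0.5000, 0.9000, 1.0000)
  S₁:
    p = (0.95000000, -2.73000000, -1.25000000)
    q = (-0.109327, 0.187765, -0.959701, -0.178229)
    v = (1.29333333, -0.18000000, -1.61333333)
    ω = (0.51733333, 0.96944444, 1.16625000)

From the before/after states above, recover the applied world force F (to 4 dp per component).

F = (-3.1000, 1.8000, -1.7000)

velocity change Δv = (-0.20666667, 0.12000000, -0.11333333)
m·(v₁−v₀)/dt = (-3.1000, 1.8000, -1.7000)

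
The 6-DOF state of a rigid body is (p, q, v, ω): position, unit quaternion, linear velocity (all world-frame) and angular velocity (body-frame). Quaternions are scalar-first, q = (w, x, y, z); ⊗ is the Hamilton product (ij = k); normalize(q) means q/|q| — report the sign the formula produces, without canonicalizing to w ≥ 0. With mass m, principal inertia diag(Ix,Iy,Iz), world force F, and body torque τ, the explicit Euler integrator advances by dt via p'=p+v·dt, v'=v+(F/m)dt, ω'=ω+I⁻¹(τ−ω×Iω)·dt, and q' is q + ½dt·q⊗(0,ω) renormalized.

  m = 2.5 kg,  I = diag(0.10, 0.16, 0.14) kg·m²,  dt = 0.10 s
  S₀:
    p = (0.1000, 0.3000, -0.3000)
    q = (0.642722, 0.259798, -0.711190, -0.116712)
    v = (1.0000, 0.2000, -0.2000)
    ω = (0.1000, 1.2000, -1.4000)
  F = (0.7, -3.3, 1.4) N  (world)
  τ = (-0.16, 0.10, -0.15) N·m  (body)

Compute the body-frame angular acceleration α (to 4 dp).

α = (-1.9360, 0.5900, -1.1229)

gyro term ω×Iω = (0.0336, 0.0056, 0.0072)
angular accel α = (-1.9360, 0.5900, -1.1229)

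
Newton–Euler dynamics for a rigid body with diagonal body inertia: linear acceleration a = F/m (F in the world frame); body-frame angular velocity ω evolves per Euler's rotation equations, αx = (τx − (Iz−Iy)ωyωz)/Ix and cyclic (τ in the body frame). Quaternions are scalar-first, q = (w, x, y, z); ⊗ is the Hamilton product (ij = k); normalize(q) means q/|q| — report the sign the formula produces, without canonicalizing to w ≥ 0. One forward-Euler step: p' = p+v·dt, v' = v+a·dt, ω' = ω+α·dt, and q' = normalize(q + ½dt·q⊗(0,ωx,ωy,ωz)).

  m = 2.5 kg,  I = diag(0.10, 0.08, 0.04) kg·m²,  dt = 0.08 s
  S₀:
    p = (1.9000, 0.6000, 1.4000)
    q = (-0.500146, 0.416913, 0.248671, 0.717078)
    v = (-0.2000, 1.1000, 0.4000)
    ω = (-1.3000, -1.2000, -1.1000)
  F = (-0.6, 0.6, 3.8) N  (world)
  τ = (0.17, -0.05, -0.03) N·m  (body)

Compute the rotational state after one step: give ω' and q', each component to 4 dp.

α = I⁻¹(τ − ω×Iω) = (2.2280, -1.6975, 0.0300)
ω + α·dt = (-1.1218, -1.3358, -1.0976)
q⊗(0,ω) = (1.6291779, 1.2371453, 0.1265781, 0.3731373)
updated quaternion q' = (-0.4335, 0.4648, 0.2529, 0.7295)

ω' = (-1.1218, -1.3358, -1.0976)
q' = (-0.4335, 0.4648, 0.2529, 0.7295)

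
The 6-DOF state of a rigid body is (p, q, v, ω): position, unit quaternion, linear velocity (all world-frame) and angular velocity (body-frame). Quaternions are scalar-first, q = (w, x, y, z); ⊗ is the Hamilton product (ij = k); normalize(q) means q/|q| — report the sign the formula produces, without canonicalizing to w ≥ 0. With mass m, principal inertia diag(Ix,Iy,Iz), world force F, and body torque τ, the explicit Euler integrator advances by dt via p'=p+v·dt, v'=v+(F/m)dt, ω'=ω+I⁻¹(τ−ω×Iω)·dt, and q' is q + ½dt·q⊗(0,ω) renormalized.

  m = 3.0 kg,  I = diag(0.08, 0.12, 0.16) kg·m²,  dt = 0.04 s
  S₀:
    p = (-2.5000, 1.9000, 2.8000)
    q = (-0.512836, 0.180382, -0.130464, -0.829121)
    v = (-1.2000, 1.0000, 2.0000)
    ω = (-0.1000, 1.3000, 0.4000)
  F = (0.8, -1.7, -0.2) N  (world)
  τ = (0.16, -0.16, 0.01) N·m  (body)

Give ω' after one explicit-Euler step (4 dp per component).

ω' = (-0.0304, 1.2456, 0.4038)

precession coupling ω×(Iω) = (0.0208, 0.0032, -0.0052)
α = I⁻¹(τ − ω×Iω) = (1.7400, -1.3600, 0.0950)
ω + α·dt = (-0.0304, 1.2456, 0.4038)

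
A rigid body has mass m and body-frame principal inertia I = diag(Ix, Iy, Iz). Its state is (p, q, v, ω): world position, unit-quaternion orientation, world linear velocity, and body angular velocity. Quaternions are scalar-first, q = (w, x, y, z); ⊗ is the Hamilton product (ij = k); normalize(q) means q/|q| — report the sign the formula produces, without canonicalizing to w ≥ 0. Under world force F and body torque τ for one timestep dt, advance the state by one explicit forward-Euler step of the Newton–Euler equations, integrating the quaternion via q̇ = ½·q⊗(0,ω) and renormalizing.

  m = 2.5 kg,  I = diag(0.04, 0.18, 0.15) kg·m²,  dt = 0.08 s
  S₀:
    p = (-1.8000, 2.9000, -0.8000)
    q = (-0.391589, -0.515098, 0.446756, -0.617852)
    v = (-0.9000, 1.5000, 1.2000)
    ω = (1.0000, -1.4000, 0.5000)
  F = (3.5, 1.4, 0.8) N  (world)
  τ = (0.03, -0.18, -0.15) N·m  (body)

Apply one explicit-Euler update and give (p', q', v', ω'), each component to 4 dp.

p' = (-1.8720, 3.0200, -0.7040)
q' = (-0.3328, -0.5550, 0.4531, -0.6131)
v' = (-0.7880, 1.5448, 1.2256)
ω' = (1.0180, -1.4556, 0.5245)

a = F/m = (1.4000, 0.5600, 0.3200)
p + v·dt = (-1.8720, 3.0200, -0.7040)
new velocity v' = (-0.7880, 1.5448, 1.2256)
precession coupling ω×(Iω) = (0.0210, -0.0550, -0.1960)
α = I⁻¹(τ − ω×Iω) = (0.2250, -0.6944, 0.3067)
new body rate ω' = (1.0180, -1.4556, 0.5245)
q⊗(0,ω) = (1.4494824, -1.0332038, 0.1879216, 0.0785867)
updated quaternion q' = (-0.3328, -0.5550, 0.4531, -0.6131)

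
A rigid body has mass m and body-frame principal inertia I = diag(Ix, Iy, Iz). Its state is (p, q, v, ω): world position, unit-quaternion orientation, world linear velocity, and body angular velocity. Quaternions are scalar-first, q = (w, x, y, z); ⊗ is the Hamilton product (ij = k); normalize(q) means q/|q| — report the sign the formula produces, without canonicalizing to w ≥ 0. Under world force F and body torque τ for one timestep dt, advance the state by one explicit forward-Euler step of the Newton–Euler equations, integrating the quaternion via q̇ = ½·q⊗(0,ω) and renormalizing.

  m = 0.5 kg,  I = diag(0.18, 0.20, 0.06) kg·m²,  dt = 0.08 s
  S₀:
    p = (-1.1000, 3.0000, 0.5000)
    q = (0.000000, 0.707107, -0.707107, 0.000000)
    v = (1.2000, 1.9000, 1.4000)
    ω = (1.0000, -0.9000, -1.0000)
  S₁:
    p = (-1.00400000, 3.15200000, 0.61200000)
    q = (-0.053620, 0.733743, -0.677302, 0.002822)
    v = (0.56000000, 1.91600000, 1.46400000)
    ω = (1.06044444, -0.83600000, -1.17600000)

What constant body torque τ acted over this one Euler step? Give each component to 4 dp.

rate change Δω = (0.06044444, 0.06400000, -0.17600000)
gyro term ω₀×Iω₀ = (-0.1260, -0.1200, -0.0180)
I·α + gyro = (0.0100, 0.0400, -0.1500)

τ = (0.0100, 0.0400, -0.1500)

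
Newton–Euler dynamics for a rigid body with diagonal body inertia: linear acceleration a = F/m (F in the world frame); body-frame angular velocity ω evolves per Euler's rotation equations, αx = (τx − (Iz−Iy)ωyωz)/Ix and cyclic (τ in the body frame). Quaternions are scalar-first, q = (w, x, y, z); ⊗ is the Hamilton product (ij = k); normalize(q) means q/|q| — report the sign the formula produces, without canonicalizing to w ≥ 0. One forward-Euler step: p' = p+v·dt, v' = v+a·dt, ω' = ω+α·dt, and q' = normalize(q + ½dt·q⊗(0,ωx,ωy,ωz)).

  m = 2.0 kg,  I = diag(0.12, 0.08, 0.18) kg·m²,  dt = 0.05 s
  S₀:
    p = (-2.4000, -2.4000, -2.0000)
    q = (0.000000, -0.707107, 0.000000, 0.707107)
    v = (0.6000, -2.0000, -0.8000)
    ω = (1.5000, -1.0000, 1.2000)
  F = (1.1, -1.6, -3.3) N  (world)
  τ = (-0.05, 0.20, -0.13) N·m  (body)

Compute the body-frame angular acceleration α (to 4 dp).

α = (0.5833, 3.8500, -1.0556)

precession coupling ω×(Iω) = (-0.1200, -0.1080, 0.0600)
α = I⁻¹(τ − ω×Iω) = (0.5833, 3.8500, -1.0556)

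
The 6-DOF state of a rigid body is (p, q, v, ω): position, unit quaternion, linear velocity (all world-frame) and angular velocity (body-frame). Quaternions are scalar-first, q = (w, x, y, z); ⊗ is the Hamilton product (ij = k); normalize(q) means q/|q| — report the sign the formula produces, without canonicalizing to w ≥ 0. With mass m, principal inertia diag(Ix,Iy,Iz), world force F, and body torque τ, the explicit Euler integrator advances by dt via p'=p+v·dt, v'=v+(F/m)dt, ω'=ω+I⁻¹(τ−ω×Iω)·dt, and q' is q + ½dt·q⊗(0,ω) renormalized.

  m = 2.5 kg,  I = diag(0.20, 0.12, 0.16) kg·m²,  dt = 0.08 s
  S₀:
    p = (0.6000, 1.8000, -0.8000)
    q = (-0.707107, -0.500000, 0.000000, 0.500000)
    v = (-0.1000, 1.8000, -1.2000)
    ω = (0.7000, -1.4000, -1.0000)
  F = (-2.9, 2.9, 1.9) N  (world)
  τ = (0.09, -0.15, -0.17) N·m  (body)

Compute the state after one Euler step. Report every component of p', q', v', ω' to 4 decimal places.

p' = (0.5920, 1.9440, -0.8960)
q' = (-0.6713, -0.4904, 0.0335, 0.5548)
v' = (-0.1928, 1.8928, -1.1392)
ω' = (0.7136, -1.4813, -1.1242)

linear accel F/m = (-1.1600, 1.1600, 0.7600)
p' = p + v·dt = (0.5920, 1.9440, -0.8960)
v' = v + a·dt = (-0.1928, 1.8928, -1.1392)
α = I⁻¹(τ − ω×Iω) = (0.1700, -1.0167, -1.5525)
ω' = ω + α·dt = (0.7136, -1.4813, -1.1242)
q⊗(0,ω) = (0.8500000, 0.2050251, 0.8399498, 1.4071070)
q + ½dt·q⊗(0,ω), renormalized = (-0.6713, -0.4904, 0.0335, 0.5548)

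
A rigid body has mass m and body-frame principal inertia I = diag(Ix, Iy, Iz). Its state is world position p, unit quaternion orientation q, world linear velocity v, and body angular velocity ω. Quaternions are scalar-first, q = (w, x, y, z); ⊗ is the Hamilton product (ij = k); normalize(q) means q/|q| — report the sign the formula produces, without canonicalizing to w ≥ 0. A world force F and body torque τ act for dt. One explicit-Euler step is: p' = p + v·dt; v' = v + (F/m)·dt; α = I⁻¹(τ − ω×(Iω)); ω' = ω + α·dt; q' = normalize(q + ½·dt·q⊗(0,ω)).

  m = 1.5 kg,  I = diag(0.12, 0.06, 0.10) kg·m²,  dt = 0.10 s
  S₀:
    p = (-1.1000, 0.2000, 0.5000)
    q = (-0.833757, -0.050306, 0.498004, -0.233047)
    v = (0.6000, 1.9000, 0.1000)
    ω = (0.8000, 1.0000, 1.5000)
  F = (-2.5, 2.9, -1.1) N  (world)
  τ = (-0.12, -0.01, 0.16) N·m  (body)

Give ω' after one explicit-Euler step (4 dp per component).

ω' = (0.6500, 0.9433, 1.7080)

ω×(Iω) gyroscopic = (0.0600, 0.0240, -0.0480)
(τ − ω×Iω)/I = (-1.5000, -0.5667, 2.0800)
new body rate ω' = (0.6500, 0.9433, 1.7080)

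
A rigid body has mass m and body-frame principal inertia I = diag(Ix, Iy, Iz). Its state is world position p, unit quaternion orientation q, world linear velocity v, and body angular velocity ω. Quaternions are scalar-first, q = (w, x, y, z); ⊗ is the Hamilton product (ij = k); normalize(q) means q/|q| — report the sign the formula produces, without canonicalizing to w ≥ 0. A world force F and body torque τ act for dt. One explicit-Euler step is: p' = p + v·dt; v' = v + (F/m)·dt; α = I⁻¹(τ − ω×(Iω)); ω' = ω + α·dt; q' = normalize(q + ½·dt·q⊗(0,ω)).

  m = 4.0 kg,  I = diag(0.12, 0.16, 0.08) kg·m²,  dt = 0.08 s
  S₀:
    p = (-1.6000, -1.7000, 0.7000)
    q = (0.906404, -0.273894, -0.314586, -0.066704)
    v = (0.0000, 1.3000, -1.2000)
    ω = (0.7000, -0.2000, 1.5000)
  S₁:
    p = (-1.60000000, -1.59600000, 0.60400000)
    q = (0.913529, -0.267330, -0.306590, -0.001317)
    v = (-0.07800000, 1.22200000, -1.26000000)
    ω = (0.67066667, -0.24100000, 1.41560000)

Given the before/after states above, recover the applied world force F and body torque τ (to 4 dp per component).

F = (-3.9000, -3.9000, -3.0000)
τ = (-0.0200, -0.0400, -0.0900)

ω₁ − ω₀ = (-0.02933333, -0.04100000, -0.08440000)
ω₀×(Iω₀) = (0.0240, 0.0420, -0.0056)
τ = I·(Δω/dt) + ω₀×(Iω₀) = (-0.0200, -0.0400, -0.0900)
Δv = v₁−v₀ = (-0.07800000, -0.07800000, -0.06000000)
m·(v₁−v₀)/dt = (-3.9000, -3.9000, -3.0000)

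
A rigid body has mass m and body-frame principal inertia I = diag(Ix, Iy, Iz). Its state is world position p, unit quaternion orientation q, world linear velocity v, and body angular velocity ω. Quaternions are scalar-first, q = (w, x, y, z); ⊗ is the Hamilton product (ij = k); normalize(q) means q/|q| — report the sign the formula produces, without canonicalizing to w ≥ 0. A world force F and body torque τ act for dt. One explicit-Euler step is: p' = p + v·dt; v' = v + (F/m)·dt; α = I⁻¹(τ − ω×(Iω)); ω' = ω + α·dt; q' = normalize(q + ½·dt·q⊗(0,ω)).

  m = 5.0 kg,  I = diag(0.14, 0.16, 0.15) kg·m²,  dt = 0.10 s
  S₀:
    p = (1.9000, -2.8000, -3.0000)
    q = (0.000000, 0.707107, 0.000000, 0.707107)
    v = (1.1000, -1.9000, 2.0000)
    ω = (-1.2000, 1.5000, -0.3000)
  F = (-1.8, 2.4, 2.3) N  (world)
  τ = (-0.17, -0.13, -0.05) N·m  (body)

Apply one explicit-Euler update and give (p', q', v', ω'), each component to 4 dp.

precession coupling ω×(Iω) = (0.0045, -0.0036, -0.0360)
(τ − ω×Iω)/I = (-1.2464, -0.7900, -0.0933)
new body rate ω' = (-1.3246, 1.4210, -0.3093)
q⊗(0,ω) = (1.0606605, -1.0606605, -0.6363963, 1.0606605)
updated quaternion q' = (0.0528, 0.6510, -0.0317, 0.7566)
p + v·dt = (2.0100, -2.9900, -2.8000)
new velocity v' = (1.0640, -1.8520, 2.0460)

p' = (2.0100, -2.9900, -2.8000)
q' = (0.0528, 0.6510, -0.0317, 0.7566)
v' = (1.0640, -1.8520, 2.0460)
ω' = (-1.3246, 1.4210, -0.3093)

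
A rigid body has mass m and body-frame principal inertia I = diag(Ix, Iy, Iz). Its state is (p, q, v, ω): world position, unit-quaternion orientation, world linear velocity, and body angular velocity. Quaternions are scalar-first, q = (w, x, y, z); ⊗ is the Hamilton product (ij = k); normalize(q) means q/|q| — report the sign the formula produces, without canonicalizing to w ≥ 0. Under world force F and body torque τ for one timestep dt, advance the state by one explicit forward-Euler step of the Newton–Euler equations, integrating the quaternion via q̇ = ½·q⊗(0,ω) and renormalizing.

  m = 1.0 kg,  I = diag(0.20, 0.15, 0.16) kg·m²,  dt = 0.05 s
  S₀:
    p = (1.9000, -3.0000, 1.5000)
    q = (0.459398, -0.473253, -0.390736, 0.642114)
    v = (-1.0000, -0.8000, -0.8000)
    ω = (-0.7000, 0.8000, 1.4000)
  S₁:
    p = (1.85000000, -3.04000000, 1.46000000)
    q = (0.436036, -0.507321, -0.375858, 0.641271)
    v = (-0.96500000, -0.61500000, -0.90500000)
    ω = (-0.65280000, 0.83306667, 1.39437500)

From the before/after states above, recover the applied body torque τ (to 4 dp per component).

ω₁ − ω₀ = (0.04720000, 0.03306667, -0.00562500)
τ = I·(Δω/dt) + ω₀×(Iω₀) = (0.2000, 0.0600, 0.0100)

τ = (0.2000, 0.0600, 0.0100)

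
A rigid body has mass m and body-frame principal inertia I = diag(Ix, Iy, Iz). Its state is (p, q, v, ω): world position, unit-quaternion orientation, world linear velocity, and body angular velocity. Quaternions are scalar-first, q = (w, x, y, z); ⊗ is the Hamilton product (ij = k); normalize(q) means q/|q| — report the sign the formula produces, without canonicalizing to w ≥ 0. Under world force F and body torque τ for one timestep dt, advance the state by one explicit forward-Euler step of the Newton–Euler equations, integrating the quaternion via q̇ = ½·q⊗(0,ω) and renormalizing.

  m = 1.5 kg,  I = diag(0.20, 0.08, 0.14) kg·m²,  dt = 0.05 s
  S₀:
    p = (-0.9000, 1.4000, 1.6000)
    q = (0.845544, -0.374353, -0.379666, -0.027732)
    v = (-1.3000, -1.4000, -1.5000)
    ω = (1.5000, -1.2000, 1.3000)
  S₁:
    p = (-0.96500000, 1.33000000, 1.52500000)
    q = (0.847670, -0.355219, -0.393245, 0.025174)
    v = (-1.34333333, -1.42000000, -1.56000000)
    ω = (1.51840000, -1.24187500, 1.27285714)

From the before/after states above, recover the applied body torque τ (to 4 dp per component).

τ = (-0.0200, 0.0500, 0.1400)

ω₁ − ω₀ = (0.01840000, -0.04187500, -0.02714286)
applied torque τ = (-0.0200, 0.0500, 0.1400)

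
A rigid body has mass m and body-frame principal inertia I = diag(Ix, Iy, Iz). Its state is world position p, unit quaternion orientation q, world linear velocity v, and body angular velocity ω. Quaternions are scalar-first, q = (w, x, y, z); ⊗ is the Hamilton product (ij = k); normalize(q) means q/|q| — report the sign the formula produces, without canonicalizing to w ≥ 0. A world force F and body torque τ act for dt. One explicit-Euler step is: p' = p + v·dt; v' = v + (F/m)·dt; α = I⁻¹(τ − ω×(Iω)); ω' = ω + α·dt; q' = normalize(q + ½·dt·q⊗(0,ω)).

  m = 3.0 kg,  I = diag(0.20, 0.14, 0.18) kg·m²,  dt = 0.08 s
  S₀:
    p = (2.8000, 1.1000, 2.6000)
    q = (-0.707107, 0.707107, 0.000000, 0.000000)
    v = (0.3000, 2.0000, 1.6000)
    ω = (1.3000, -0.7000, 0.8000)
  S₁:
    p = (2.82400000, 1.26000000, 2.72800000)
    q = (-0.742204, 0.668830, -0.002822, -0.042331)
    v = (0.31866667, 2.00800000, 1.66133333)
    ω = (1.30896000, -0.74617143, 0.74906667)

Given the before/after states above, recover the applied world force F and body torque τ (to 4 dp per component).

Δv = v₁−v₀ = (0.01866667, 0.00800000, 0.06133333)
F = m·Δv/dt = (0.7000, 0.3000, 2.3000)
rate change Δω = (0.00896000, -0.04617143, -0.05093333)
precession coupling = (-0.0224, 0.0208, 0.0546)
applied torque τ = (0.0000, -0.0600, -0.0600)

F = (0.7000, 0.3000, 2.3000)
τ = (0.0000, -0.0600, -0.0600)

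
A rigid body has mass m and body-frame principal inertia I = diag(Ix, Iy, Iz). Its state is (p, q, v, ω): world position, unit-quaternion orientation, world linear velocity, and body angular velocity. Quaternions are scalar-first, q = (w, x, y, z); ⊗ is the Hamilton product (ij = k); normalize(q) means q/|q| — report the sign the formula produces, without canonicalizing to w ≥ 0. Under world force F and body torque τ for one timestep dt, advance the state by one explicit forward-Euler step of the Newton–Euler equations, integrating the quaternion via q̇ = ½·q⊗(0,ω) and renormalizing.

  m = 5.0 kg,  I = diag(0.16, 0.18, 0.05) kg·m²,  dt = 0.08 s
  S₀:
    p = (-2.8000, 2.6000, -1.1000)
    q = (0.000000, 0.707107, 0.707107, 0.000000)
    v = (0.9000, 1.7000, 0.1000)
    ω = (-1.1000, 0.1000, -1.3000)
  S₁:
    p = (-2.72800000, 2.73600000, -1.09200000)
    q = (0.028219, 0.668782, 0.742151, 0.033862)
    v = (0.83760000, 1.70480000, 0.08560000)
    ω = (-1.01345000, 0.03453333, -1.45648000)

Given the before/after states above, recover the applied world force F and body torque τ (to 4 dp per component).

ω₁ − ω₀ = (0.08655000, -0.06546667, -0.15648000)
I·α + gyro = (0.1900, 0.0100, -0.1000)
velocity change Δv = (-0.06240000, 0.00480000, -0.01440000)
m·(v₁−v₀)/dt = (-3.9000, 0.3000, -0.9000)

F = (-3.9000, 0.3000, -0.9000)
τ = (0.1900, 0.0100, -0.1000)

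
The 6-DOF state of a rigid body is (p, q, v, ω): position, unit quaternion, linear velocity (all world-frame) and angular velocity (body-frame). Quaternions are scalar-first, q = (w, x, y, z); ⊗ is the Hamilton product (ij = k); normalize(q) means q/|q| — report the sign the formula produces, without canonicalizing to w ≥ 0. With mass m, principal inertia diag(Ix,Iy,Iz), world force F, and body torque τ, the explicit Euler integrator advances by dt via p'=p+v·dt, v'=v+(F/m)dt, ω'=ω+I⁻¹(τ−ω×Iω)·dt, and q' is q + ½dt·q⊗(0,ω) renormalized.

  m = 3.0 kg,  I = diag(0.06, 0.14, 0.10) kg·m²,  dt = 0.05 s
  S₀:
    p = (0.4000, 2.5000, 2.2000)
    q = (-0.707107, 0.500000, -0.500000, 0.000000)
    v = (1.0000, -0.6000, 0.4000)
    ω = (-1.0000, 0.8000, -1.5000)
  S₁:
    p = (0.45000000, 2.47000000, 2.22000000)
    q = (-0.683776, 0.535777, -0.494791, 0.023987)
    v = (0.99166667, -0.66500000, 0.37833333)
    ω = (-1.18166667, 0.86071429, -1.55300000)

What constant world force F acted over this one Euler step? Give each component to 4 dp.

velocity change Δv = (-0.00833333, -0.06500000, -0.02166667)
F = m·Δv/dt = (-0.5000, -3.9000, -1.3000)

F = (-0.5000, -3.9000, -1.3000)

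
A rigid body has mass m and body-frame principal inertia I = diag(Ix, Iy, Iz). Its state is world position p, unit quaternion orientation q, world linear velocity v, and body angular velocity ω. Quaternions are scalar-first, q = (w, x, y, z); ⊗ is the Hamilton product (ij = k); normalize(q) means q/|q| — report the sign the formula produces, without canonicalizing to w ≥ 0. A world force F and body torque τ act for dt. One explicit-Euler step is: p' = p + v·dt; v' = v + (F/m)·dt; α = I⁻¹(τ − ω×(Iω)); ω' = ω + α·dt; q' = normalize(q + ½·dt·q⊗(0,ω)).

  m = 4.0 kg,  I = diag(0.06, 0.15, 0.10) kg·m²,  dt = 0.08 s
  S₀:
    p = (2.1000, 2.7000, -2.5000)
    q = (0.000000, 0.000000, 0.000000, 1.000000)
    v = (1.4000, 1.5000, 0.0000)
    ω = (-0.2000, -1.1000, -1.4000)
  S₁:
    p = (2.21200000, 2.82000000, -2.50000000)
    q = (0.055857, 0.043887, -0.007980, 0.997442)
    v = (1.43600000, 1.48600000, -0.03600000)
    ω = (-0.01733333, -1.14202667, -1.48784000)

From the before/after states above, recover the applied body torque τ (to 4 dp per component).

rate change Δω = (0.18266667, -0.04202667, -0.08784000)
gyro term ω₀×Iω₀ = (-0.0770, -0.0112, 0.0198)
I·α + gyro = (0.0600, -0.0900, -0.0900)

τ = (0.0600, -0.0900, -0.0900)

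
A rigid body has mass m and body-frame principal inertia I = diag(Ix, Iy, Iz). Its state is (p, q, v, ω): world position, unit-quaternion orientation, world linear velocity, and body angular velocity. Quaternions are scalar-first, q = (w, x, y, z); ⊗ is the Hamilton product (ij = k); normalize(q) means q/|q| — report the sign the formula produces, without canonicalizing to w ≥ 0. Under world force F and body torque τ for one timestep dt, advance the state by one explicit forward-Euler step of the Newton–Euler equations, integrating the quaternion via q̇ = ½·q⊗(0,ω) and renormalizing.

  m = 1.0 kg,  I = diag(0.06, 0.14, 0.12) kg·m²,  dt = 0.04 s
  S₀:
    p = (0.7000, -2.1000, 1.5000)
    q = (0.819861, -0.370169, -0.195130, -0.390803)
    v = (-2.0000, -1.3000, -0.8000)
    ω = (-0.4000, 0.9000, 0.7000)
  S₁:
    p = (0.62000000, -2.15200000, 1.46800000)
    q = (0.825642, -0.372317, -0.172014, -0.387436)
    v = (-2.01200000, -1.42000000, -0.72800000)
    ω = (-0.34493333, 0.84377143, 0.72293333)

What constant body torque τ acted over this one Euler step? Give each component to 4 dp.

τ = (0.0700, -0.1800, 0.0400)

Δω = ω₁−ω₀ = (0.05506667, -0.05622857, 0.02293333)
ω₀×(Iω₀) = (-0.0126, 0.0168, -0.0288)
applied torque τ = (0.0700, -0.1800, 0.0400)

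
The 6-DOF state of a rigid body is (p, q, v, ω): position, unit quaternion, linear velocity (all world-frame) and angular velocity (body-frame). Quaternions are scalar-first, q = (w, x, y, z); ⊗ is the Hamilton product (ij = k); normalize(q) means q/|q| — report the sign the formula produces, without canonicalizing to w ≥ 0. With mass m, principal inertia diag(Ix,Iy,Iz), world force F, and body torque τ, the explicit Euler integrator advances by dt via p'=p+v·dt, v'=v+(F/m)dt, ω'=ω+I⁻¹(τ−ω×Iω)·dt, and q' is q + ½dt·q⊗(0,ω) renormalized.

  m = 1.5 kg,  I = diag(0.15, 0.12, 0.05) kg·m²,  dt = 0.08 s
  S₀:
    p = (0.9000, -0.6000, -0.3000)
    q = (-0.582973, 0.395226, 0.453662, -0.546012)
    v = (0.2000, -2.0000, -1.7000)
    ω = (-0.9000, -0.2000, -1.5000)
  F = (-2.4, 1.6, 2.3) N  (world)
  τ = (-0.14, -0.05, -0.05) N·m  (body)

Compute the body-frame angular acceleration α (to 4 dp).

ω×(Iω) gyroscopic = (-0.0210, 0.1350, -0.0054)
(τ − ω×Iω)/I = (-0.7933, -1.5417, -0.8920)

α = (-0.7933, -1.5417, -0.8920)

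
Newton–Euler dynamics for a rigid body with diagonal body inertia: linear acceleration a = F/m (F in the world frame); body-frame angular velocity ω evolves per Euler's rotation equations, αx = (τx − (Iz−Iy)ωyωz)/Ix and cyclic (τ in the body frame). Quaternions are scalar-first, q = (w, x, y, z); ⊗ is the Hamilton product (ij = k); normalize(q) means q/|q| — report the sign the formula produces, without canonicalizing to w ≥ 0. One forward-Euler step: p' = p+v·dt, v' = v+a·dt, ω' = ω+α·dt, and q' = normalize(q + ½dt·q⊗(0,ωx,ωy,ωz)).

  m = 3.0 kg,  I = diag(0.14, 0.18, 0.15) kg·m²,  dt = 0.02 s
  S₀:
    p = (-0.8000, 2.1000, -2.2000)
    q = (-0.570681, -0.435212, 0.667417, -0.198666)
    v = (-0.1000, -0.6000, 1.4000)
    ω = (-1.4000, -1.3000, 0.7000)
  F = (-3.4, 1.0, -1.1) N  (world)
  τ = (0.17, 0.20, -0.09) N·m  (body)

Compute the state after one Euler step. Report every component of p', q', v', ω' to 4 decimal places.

α = I⁻¹(τ − ω×Iω) = (1.0193, 1.0567, -1.0853)
ω + α·dt = (-1.3796, -1.2789, 0.6783)
2q̇ = q⊗(0,ω) = (0.3974115, 1.0078795, 1.3246661, 1.1006827)
updated quaternion q' = (-0.5666, -0.4250, 0.6805, -0.1876)
linear accel F/m = (-1.1333, 0.3333, -0.3667)
new position p' = (-0.8020, 2.0880, -2.1720)
v + (F/m)dt = (-0.1227, -0.5933, 1.3927)

p' = (-0.8020, 2.0880, -2.1720)
q' = (-0.5666, -0.4250, 0.6805, -0.1876)
v' = (-0.1227, -0.5933, 1.3927)
ω' = (-1.3796, -1.2789, 0.6783)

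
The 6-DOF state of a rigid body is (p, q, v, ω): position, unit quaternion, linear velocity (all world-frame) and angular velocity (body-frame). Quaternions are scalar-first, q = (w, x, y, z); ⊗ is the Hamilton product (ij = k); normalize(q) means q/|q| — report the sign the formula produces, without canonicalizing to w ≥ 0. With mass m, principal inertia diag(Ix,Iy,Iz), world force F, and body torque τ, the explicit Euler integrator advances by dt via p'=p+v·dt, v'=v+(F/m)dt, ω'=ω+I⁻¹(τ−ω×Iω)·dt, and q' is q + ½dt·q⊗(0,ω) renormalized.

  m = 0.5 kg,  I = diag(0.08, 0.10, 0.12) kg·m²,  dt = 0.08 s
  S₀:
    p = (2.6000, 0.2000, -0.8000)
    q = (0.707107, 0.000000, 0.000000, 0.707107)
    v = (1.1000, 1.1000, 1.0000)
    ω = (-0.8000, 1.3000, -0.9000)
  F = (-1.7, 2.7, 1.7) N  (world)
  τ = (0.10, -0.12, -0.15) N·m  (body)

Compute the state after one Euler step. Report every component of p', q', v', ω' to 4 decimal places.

(τ − ω×Iω)/I = (1.5425, -0.9120, -1.0767)
ω + α·dt = (-0.6766, 1.2270, -0.9861)
Hamilton product q⊗(0,ω) = (0.6363963, -1.4849247, 0.3535535, -0.6363963)
q + ½dt·q⊗(0,ω), renormalized = (0.7307, -0.0592, 0.0141, 0.6799)
linear accel F/m = (-3.4000, 5.4000, 3.4000)
new position p' = (2.6880, 0.2880, -0.7200)
v' = v + a·dt = (0.8280, 1.5320, 1.2720)

p' = (2.6880, 0.2880, -0.7200)
q' = (0.7307, -0.0592, 0.0141, 0.6799)
v' = (0.8280, 1.5320, 1.2720)
ω' = (-0.6766, 1.2270, -0.9861)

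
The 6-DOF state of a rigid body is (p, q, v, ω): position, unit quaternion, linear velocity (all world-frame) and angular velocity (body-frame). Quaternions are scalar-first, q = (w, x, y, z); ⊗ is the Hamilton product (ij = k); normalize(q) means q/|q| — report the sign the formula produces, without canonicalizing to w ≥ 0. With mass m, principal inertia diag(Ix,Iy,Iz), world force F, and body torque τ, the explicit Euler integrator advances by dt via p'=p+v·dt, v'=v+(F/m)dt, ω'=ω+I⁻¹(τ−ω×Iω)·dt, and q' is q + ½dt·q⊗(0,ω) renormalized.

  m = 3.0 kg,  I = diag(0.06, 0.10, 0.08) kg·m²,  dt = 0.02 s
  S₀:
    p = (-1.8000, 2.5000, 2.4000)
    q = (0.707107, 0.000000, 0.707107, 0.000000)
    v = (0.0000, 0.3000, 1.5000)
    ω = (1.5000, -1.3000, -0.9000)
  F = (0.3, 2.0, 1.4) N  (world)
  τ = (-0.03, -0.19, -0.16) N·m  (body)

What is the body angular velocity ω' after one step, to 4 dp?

(τ − ω×Iω)/I = (-0.1100, -2.1700, -1.0250)
ω + α·dt = (1.4978, -1.3434, -0.9205)

ω' = (1.4978, -1.3434, -0.9205)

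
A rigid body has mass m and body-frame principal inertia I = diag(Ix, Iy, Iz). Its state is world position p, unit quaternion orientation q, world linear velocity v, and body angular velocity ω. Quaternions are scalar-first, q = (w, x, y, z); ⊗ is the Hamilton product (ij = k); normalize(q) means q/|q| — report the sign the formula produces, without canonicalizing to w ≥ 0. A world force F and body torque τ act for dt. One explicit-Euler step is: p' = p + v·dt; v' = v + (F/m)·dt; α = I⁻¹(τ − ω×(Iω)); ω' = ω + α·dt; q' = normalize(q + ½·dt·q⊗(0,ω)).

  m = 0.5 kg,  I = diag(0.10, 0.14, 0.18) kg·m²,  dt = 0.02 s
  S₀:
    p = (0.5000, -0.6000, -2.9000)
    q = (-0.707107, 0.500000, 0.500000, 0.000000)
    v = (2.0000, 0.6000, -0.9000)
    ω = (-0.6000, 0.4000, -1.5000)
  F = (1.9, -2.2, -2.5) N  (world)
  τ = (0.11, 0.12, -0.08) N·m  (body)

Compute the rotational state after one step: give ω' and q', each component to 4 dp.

ω' = (-0.5732, 0.4274, -1.5078)
q' = (-0.7060, 0.4967, 0.5046, 0.0156)

gyro term ω×Iω = (-0.0240, -0.0720, -0.0096)
angular accel α = (1.3400, 1.3714, -0.3911)
ω' = ω + α·dt = (-0.5732, 0.4274, -1.5078)
q⊗(0,ω) = (0.1000000, -0.3257358, 0.4671572, 1.5606605)
updated quaternion q' = (-0.7060, 0.4967, 0.5046, 0.0156)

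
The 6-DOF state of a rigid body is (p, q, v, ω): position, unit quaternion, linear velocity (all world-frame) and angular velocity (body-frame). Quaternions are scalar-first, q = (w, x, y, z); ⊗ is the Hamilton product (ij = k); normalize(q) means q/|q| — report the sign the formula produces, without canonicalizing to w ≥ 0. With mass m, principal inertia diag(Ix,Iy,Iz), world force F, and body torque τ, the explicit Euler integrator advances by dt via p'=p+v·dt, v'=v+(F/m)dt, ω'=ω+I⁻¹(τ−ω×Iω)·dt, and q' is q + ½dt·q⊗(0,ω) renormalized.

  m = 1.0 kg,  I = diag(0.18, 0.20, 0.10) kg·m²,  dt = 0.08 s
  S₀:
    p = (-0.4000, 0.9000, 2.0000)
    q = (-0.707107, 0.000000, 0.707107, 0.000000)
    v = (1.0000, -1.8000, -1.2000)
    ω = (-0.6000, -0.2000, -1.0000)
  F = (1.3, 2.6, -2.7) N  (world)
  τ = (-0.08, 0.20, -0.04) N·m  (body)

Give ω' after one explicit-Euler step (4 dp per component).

α = I⁻¹(τ − ω×Iω) = (-0.3333, 0.7600, -0.4240)
ω + α·dt = (-0.6267, -0.1392, -1.0339)

ω' = (-0.6267, -0.1392, -1.0339)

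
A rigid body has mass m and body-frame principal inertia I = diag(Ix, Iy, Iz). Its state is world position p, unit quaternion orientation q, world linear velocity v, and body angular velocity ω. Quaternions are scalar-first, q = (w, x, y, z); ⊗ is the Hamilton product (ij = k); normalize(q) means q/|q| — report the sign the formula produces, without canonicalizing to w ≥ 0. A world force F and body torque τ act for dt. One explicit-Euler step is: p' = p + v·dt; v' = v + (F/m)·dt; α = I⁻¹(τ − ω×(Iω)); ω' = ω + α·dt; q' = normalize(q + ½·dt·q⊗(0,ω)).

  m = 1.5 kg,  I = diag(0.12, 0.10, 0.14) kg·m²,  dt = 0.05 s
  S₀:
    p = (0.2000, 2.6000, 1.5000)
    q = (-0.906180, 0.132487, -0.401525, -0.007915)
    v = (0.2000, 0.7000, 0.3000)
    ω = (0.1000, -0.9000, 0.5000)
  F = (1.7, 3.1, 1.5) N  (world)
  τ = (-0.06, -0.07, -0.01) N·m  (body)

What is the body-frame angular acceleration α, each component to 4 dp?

α = (-0.3500, -0.6900, -0.0843)

gyro term ω×Iω = (-0.0180, -0.0010, 0.0018)
α = I⁻¹(τ − ω×Iω) = (-0.3500, -0.6900, -0.0843)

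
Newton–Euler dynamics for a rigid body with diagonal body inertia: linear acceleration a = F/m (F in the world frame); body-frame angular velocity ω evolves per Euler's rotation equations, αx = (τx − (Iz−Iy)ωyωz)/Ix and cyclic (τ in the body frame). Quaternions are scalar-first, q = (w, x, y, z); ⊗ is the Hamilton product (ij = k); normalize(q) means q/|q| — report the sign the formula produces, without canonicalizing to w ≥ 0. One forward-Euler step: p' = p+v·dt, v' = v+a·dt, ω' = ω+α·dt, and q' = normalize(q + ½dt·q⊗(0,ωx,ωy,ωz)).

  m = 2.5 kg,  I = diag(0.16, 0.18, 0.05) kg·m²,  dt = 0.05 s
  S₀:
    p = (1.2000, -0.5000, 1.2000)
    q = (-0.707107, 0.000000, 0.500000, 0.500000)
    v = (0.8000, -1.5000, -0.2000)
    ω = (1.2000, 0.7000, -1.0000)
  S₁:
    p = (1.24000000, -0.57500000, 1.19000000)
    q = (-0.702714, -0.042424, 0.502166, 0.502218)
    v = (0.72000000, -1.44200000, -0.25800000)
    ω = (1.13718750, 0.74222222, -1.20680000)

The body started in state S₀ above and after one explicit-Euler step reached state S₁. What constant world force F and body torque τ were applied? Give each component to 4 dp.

rate change Δω = (-0.06281250, 0.04222222, -0.20680000)
gyro term ω₀×Iω₀ = (0.0910, -0.1320, 0.0168)
I·α + gyro = (-0.1100, 0.0200, -0.1900)
Δv = v₁−v₀ = (-0.08000000, 0.05800000, -0.05800000)
applied force F = (-4.0000, 2.9000, -2.9000)

F = (-4.0000, 2.9000, -2.9000)
τ = (-0.1100, 0.0200, -0.1900)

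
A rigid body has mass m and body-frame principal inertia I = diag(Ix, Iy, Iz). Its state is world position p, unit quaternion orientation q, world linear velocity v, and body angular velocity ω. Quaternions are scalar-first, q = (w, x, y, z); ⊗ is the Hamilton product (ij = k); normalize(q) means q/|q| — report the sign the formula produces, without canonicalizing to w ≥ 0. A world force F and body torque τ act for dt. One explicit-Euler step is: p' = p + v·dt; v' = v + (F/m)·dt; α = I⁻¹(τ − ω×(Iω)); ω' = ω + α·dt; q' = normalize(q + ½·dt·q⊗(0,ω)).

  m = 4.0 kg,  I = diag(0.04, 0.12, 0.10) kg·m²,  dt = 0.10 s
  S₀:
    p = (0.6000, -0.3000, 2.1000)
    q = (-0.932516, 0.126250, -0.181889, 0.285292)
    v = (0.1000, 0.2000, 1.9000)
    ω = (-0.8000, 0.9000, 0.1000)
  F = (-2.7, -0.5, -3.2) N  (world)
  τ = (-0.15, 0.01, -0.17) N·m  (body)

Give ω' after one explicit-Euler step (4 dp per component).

precession coupling ω×(Iω) = (-0.0018, 0.0048, -0.0576)
angular accel α = (-3.7050, 0.0433, -1.1240)
ω' = ω + α·dt = (-1.1705, 0.9043, -0.0124)

ω' = (-1.1705, 0.9043, -0.0124)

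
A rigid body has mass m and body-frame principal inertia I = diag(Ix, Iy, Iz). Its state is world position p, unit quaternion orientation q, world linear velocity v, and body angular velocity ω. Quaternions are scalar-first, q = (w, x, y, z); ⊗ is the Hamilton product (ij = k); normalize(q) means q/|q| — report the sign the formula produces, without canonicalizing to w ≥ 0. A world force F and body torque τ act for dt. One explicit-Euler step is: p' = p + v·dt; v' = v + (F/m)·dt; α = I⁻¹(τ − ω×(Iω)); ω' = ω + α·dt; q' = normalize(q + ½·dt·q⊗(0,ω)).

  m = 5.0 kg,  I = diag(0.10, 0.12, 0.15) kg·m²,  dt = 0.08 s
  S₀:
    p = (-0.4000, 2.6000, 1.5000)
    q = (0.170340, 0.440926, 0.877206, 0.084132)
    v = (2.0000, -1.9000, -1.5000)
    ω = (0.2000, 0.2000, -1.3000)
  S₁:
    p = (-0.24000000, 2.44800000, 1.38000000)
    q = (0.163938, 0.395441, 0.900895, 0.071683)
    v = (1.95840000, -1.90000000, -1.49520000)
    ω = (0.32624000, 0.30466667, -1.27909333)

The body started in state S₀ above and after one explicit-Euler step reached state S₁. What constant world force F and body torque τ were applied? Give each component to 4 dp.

F = (-2.6000, 0.0000, 0.3000)
τ = (0.1500, 0.1700, 0.0400)

Δω = ω₁−ω₀ = (0.12624000, 0.10466667, 0.02090667)
precession coupling = (-0.0078, 0.0130, 0.0008)
applied torque τ = (0.1500, 0.1700, 0.0400)
velocity change Δv = (-0.04160000, 0.00000000, 0.00480000)
m·(v₁−v₀)/dt = (-2.6000, 0.0000, 0.3000)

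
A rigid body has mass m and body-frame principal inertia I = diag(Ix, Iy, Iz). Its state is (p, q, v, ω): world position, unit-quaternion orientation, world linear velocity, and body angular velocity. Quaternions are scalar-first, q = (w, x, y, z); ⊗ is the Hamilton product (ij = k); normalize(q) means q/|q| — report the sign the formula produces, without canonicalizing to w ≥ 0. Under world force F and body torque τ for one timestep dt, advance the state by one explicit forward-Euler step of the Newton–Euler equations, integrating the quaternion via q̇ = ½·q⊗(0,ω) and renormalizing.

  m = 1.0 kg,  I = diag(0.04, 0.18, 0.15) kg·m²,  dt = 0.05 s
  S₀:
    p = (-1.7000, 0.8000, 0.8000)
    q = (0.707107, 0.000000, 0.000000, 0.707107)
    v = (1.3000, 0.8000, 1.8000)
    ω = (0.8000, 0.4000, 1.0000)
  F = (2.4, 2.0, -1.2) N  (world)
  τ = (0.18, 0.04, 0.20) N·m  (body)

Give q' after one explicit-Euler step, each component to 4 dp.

2q̇ = q⊗(0,ω) = (-0.7071070, 0.2828428, 0.8485284, 0.7071070)
q + ½dt·q⊗(0,ω), renormalized = (0.6890, 0.0071, 0.0212, 0.7244)

q' = (0.6890, 0.0071, 0.0212, 0.7244)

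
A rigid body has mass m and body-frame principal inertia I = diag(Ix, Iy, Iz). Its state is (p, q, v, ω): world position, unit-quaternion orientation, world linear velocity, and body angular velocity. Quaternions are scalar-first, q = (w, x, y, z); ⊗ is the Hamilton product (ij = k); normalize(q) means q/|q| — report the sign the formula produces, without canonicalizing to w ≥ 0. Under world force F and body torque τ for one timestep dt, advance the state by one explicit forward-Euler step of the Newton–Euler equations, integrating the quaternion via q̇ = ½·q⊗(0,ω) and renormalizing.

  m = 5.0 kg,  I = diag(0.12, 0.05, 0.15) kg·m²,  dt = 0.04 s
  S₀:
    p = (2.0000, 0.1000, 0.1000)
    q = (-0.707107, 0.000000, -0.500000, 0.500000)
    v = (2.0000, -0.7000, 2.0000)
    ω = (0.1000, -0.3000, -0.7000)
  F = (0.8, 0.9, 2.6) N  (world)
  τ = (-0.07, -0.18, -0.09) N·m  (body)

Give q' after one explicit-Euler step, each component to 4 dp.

2q̇ = q⊗(0,ω) = (0.2000000, 0.4292893, 0.2621321, 0.5449749)
q' = normalize(q + ½dt·q⊗(0,ω)) = (-0.7030, 0.0086, -0.4947, 0.5108)

q' = (-0.7030, 0.0086, -0.4947, 0.5108)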